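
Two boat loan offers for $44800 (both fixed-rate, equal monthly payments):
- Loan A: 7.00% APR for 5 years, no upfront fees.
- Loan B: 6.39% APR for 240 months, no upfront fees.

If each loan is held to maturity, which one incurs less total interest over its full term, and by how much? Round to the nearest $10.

Loan A: at 7.00% the monthly rate is 0.0058333, so the payment is 44,800 × 0.0058333 / (1 − 1.0058333^−60) = $887.09.
Total interest on Loan A = 60 × $887.09 − $44,800 = $8,425.40.
Loan B: monthly rate = 6.39%/12 = 0.0053250; payment = 44,800 × 0.0053250 / (1 − (1+0.0053250)^−240) = $331.12.
Total interest on Loan B = 240 × $331.12 − $44,800 = $34,668.80.
Loan A is lower by $26,243.40.

Loan A by $26,240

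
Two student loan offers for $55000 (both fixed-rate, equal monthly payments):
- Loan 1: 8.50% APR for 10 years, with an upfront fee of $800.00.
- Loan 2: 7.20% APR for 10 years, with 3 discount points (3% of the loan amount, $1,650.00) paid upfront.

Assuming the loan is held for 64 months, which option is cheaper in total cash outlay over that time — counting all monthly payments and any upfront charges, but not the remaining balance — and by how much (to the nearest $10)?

Loan 2 by $1,560

Loan 1: monthly rate = 8.5%/12 = 0.0070833; payment = 55,000 × 0.0070833 / (1 − (1+0.0070833)^−120) = $681.92.
Loan 2: monthly rate = 7.2%/12 = 0.0060000; payment = 55,000 × 0.0060000 / (1 − (1+0.0060000)^−120) = $644.28.
Over 64 months: Loan 1 costs 64 × $681.92 + $800.00 = $44,442.88; Loan 2 costs 64 × $644.28 + $1,650.00 = $42,883.92.
Loan 2 is cheaper by $44,442.88 − $42,883.92 = $1,558.96.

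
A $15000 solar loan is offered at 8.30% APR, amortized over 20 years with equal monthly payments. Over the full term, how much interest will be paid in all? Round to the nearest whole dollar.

$15,787

Monthly rate = 8.3%/12 = 0.0069167; payment = 15,000 × 0.0069167 / (1 − (1+0.0069167)^−240) = $128.28.
Total paid = 240 × $128.28 = $30,787.20; interest = $30,787.20 − $15,000 = $15,787.20.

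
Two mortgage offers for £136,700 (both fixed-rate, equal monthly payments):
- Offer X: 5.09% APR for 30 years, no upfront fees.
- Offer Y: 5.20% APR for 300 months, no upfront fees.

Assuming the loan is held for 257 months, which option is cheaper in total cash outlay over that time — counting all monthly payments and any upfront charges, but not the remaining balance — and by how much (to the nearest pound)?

Offer X by £18,959

Offer X: monthly rate = 5.09%/12 = 0.0042417; payment = 136,700 × 0.0042417 / (1 − (1+0.0042417)^−360) = £741.37.
Offer Y: monthly rate = 5.2%/12 = 0.0043333; payment = 136,700 × 0.0043333 / (1 − (1+0.0043333)^−300) = £815.14.
Over 257 months: Offer X costs 257 × £741.37 = £190,532.09; Offer Y costs 257 × £815.14 = £209,490.98.
Offer X is cheaper by £209,490.98 − £190,532.09 = £18,958.89.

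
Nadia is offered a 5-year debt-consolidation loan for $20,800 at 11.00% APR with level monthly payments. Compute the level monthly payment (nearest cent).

Monthly rate = 11%/12 = 0.0091667; payment = 20,800 × 0.0091667 / (1 − (1+0.0091667)^−60) = $452.24.

$452.24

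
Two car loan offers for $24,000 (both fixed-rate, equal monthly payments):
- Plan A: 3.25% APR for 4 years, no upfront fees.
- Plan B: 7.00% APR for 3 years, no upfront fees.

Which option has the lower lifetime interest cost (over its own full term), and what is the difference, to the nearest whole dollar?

Plan A: monthly rate = 3.25%/12 = 0.0027083; payment = 24,000 × 0.0027083 / (1 − (1+0.0027083)^−48) = $533.88.
Total interest on Plan A = 48 × $533.88 − $24,000 = $1,626.24.
Plan B: monthly rate = 7%/12 = 0.0058333; payment = 24,000 × 0.0058333 / (1 − (1+0.0058333)^−36) = $741.05.
Total interest on Plan B = 36 × $741.05 − $24,000 = $2,677.80.
Plan A is lower by $1,051.56.

Plan A by $1,052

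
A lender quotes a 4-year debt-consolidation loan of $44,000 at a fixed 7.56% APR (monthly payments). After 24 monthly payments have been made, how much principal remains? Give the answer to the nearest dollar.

$23,655

With monthly rate i = 7.56%/12 = 0.0063000, the balance after k of n payments is P · [(1+i)^n − (1+i)^k] / [(1+i)^n − 1].
(1+0.0063000)^48 = 1.35181944 and (1+0.0063000)^24 = 1.16267770, so the balance is 44,000 × (1.35181944 − 1.16267770) / (1.35181944 − 1) = $23,654.85.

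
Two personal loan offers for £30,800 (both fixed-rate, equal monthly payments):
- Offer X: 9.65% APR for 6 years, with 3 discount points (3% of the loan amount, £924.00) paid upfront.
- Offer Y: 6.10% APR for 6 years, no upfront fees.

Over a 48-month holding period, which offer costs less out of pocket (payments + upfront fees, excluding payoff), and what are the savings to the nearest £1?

Offer X: monthly rate = 9.65%/12 = 0.0080417; payment = 30,800 × 0.0080417 / (1 − (1+0.0080417)^−72) = £565.17.
Offer Y: monthly rate = 6.1%/12 = 0.0050833; payment = 30,800 × 0.0050833 / (1 − (1+0.0050833)^−72) = £511.90.
Over 48 months: Offer X costs 48 × £565.17 + £924.00 = £28,052.16; Offer Y costs 48 × £511.90 = £24,571.20.
Offer Y is cheaper by £28,052.16 − £24,571.20 = £3,480.96.

Offer Y by £3,481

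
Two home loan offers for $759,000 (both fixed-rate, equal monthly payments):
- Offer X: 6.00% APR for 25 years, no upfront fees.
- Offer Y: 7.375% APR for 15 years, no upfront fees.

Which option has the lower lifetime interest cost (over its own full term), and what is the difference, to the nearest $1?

Offer Y by $210,275

Offer X: monthly rate = 6%/12 = 0.0050000; payment = 759,000 × 0.0050000 / (1 − (1+0.0050000)^−300) = $4,890.25.
Total interest on Offer X = 300 × $4,890.25 − $759,000 = $708,075.00.
Offer Y: at 7.375% the monthly rate is 0.0061458, so the payment is 759,000 × 0.0061458 / (1 − 1.0061458^−180) = $6,982.22.
Total interest on Offer Y = 180 × $6,982.22 − $759,000 = $497,799.60.
Offer Y is lower by $210,275.40.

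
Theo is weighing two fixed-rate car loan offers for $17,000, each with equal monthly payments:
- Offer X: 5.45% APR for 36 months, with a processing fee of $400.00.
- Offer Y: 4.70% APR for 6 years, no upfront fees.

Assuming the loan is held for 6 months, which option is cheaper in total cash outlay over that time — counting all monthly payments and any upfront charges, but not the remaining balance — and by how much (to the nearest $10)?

Offer X: at 5.45% the monthly rate is 0.0045417, so the payment is 17,000 × 0.0045417 / (1 − 1.0045417^−36) = $512.95.
Offer Y: monthly rate = 4.7%/12 = 0.0039167; payment = 17,000 × 0.0039167 / (1 − (1+0.0039167)^−72) = $271.42.
Over 6 months: Offer X costs 6 × $512.95 + $400.00 = $3,477.70; Offer Y costs 6 × $271.42 = $1,628.52.
Offer Y is cheaper by $3,477.70 − $1,628.52 = $1,849.18.

Offer Y by $1,850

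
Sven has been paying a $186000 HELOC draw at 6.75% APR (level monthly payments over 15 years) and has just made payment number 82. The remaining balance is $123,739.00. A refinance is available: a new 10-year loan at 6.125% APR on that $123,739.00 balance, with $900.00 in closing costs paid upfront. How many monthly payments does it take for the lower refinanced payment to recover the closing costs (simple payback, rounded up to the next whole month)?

Current payment = 186,000 × 6.75%/12 / (1 − (1+0.0056250)^−180) = $1,645.93.
Refinanced payment = 123,739.00 × 0.0051042 / (1 − (1+0.0051042)^−120) = $1,381.54.
Monthly savings = $1,645.93 − $1,381.54 = $264.39.
Break-even = $900.00 / $264.39 = 3.40 → 4 months.

4 months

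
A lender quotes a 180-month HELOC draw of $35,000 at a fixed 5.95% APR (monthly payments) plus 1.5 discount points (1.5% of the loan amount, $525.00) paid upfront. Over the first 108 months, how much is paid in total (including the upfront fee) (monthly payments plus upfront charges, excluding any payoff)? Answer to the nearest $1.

$32,321

Monthly rate = 5.95%/12 = 0.0049583; payment = 35,000 × 0.0049583 / (1 − (1+0.0049583)^−180) = $294.41.
Total outlay = 108 × $294.41 + $525.00 = $32,321.28.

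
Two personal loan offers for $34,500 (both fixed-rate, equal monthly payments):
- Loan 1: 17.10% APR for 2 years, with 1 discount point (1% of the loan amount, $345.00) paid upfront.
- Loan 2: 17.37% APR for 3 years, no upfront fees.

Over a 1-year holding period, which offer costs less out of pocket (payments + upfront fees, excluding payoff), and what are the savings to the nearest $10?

Loan 1: monthly rate = 17.1%/12 = 0.0142500; payment = 34,500 × 0.0142500 / (1 − (1+0.0142500)^−24) = $1,707.42.
Loan 2: monthly rate = 17.37%/12 = 0.0144750; payment = 34,500 × 0.0144750 / (1 − (1+0.0144750)^−36) = $1,236.38.
Over 12 months: Loan 1 costs 12 × $1,707.42 + $345.00 = $20,834.04; Loan 2 costs 12 × $1,236.38 = $14,836.56.
Loan 2 is cheaper by $20,834.04 − $14,836.56 = $5,997.48.

Loan 2 by $6,000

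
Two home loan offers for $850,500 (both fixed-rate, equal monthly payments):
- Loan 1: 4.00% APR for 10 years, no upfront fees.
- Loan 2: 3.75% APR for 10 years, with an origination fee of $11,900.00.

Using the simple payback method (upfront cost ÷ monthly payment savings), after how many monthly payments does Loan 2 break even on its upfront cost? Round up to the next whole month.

Loan 1: monthly rate = 4%/12 = 0.0033333; payment = 850,500 × 0.0033333 / (1 − (1+0.0033333)^−120) = $8,610.90.
Loan 2: at 3.75% the monthly rate is 0.0031250, so the payment is 850,500 × 0.0031250 / (1 − 1.0031250^−120) = $8,510.21.
Monthly savings = $8,610.90 − $8,510.21 = $100.69.
Break-even = $11,900.00 / $100.69 = 118.18 → 119 months.

119 months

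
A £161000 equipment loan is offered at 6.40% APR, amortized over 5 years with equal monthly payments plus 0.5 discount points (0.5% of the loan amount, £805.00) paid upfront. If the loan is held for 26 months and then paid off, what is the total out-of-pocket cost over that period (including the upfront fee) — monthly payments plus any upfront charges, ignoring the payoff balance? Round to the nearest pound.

Monthly rate = 6.4%/12 = 0.0053333; payment = 161,000 × 0.0053333 / (1 − (1+0.0053333)^−60) = £3,142.61.
Total outlay = 26 × £3,142.61 + £805.00 = £82,512.86.

£82,513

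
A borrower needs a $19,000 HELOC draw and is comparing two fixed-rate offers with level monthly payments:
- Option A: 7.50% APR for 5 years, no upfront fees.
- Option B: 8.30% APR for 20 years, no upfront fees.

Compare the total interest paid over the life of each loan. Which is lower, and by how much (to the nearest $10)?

Option A by $16,150

Option A: monthly rate = 7.5%/12 = 0.0062500; payment = 19,000 × 0.0062500 / (1 − (1+0.0062500)^−60) = $380.72.
Total interest on Option A = 60 × $380.72 − $19,000 = $3,843.20.
Option B: at 8.30% the monthly rate is 0.0069167, so the payment is 19,000 × 0.0069167 / (1 − 1.0069167^−240) = $162.49.
Total interest on Option B = 240 × $162.49 − $19,000 = $19,997.60.
Option A is lower by $16,154.40.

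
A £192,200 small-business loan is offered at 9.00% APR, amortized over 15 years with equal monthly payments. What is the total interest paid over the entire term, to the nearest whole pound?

£158,696

At 9.00% the monthly rate is 0.0075000, so the payment is 192,200 × 0.0075000 / (1 − 1.0075000^−180) = £1,949.42.
Total paid = 180 × £1,949.42 = £350,895.60; interest = £350,895.60 − £192,200 = £158,695.60.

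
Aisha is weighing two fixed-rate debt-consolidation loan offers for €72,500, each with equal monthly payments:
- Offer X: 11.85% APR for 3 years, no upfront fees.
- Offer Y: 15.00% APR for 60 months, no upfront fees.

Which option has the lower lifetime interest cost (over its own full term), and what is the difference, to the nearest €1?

Offer X: at 11.85% the monthly rate is 0.0098750, so the payment is 72,500 × 0.0098750 / (1 − 1.0098750^−36) = €2,402.85.
Total interest on Offer X = 36 × €2,402.85 − €72,500 = €14,002.60.
Offer Y: at 15.00% the monthly rate is 0.0125000, so the payment is 72,500 × 0.0125000 / (1 − 1.0125000^−60) = €1,724.77.
Total interest on Offer Y = 60 × €1,724.77 − €72,500 = €30,986.20.
Offer X is lower by €16,983.60.

Offer X by €16,984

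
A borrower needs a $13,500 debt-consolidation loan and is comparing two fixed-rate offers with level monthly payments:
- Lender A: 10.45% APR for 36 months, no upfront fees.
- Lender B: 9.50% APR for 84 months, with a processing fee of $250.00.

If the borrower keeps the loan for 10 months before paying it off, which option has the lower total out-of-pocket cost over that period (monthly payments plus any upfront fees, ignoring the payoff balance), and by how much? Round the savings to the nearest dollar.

Lender B by $1,928

Lender A: at 10.45% the monthly rate is 0.0087083, so the payment is 13,500 × 0.0087083 / (1 − 1.0087083^−36) = $438.46.
Lender B: monthly rate = 9.5%/12 = 0.0079167; payment = 13,500 × 0.0079167 / (1 − (1+0.0079167)^−84) = $220.64.
Over 10 months: Lender A costs 10 × $438.46 = $4,384.60; Lender B costs 10 × $220.64 + $250.00 = $2,456.40.
Lender B is cheaper by $4,384.60 − $2,456.40 = $1,928.20.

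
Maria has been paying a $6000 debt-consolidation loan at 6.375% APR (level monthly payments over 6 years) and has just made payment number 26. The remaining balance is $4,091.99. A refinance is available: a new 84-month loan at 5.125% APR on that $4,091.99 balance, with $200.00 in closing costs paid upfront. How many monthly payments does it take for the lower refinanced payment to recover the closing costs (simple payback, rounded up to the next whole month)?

Current payment = 6,000 × 6.375%/12 / (1 − (1+0.0053125)^−72) = $100.50.
Refinanced payment = 4,091.99 × 0.0042708 / (1 − (1+0.0042708)^−84) = $58.08.
Monthly savings = $100.50 − $58.08 = $42.42.
Break-even = $200.00 / $42.42 = 4.71 → 5 months.

5 months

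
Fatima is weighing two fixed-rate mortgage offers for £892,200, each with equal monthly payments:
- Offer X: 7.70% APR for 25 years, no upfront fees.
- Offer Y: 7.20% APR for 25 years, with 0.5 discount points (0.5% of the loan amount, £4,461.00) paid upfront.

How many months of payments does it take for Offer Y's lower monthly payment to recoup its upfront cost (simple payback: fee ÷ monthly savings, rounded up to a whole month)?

Offer X: at 7.70% the monthly rate is 0.0064167, so the payment is 892,200 × 0.0064167 / (1 − 1.0064167^−300) = £6,709.78.
Offer Y: monthly rate = 7.2%/12 = 0.0060000; payment = 892,200 × 0.0060000 / (1 − (1+0.0060000)^−300) = £6,420.17.
Monthly savings = £6,709.78 − £6,420.17 = £289.61.
Break-even = £4,461.00 / £289.61 = 15.40 → 16 months.

16 months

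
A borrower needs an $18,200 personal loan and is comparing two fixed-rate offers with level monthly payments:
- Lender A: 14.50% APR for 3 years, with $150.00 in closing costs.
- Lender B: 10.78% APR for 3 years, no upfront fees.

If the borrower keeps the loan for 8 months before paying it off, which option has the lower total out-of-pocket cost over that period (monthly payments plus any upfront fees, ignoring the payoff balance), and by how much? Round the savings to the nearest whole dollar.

Lender B by $410

Lender A: at 14.50% the monthly rate is 0.0120833, so the payment is 18,200 × 0.0120833 / (1 − 1.0120833^−36) = $626.46.
Lender B: monthly rate = 10.78%/12 = 0.0089833; payment = 18,200 × 0.0089833 / (1 − (1+0.0089833)^−36) = $593.95.
Over 8 months: Lender A costs 8 × $626.46 + $150.00 = $5,161.68; Lender B costs 8 × $593.95 = $4,751.60.
Lender B is cheaper by $5,161.68 − $4,751.60 = $410.08.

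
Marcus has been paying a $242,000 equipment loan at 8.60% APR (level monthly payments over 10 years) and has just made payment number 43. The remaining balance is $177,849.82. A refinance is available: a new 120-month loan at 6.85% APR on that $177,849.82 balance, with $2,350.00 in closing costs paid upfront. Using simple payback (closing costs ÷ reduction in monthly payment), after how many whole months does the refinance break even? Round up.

Current payment = 242,000 × 8.6%/12 / (1 − (1+0.0071667)^−120) = $3,013.41.
Refinanced payment = 177,849.82 × 0.0057083 / (1 − (1+0.0057083)^−120) = $2,051.26.
Monthly savings = $3,013.41 − $2,051.26 = $962.15.
Break-even = $2,350.00 / $962.15 = 2.44 → 3 months.

3 months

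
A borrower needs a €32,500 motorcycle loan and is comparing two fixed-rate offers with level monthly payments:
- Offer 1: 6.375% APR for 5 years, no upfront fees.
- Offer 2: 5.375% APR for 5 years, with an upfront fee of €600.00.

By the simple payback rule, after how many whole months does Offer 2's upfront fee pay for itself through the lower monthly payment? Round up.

40 months

Offer 1: at 6.375% the monthly rate is 0.0053125, so the payment is 32,500 × 0.0053125 / (1 − 1.0053125^−60) = €634.00.
Offer 2: at 5.375% the monthly rate is 0.0044792, so the payment is 32,500 × 0.0044792 / (1 − 1.0044792^−60) = €618.91.
Monthly savings = €634.00 − €618.91 = €15.09.
Break-even = €600.00 / €15.09 = 39.76 → 40 months.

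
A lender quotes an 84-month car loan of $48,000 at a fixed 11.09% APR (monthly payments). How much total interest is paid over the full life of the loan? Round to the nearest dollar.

$21,229

Monthly rate = 11.09%/12 = 0.0092417; payment = 48,000 × 0.0092417 / (1 − (1+0.0092417)^−84) = $824.15.
Total paid = 84 × $824.15 = $69,228.60; interest = $69,228.60 − $48,000 = $21,228.60.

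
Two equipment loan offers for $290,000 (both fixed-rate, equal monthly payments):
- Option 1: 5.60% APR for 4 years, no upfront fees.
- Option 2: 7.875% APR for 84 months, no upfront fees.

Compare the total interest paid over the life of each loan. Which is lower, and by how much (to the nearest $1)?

Option 1: at 5.60% the monthly rate is 0.0046667, so the payment is 290,000 × 0.0046667 / (1 − 1.0046667^−48) = $6,757.60.
Total interest on Option 1 = 48 × $6,757.60 − $290,000 = $34,364.80.
Option 2: at 7.875% the monthly rate is 0.0065625, so the payment is 290,000 × 0.0065625 / (1 − 1.0065625^−84) = $4,501.96.
Total interest on Option 2 = 84 × $4,501.96 − $290,000 = $88,164.64.
Option 1 is lower by $53,799.84.

Option 1 by $53,800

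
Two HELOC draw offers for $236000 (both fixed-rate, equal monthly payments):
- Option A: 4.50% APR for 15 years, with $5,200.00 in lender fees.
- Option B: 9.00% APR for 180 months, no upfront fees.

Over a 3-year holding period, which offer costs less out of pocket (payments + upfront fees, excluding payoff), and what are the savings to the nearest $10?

Option A: monthly rate = 4.5%/12 = 0.0037500; payment = 236,000 × 0.0037500 / (1 − (1+0.0037500)^−180) = $1,805.38.
Option B: monthly rate = 9%/12 = 0.0075000; payment = 236,000 × 0.0075000 / (1 − (1+0.0075000)^−180) = $2,393.67.
Over 36 months: Option A costs 36 × $1,805.38 + $5,200.00 = $70,193.68; Option B costs 36 × $2,393.67 = $86,172.12.
Option A is cheaper by $86,172.12 − $70,193.68 = $15,978.44.

Option A by $15,980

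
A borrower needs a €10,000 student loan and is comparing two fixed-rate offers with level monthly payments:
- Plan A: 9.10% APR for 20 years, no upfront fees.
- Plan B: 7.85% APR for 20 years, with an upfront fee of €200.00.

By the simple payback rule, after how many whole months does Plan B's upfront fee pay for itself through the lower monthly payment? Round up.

Plan A: monthly rate = 9.1%/12 = 0.0075833; payment = 10,000 × 0.0075833 / (1 − (1+0.0075833)^−240) = €90.62.
Plan B: monthly rate = 7.85%/12 = 0.0065417; payment = 10,000 × 0.0065417 / (1 − (1+0.0065417)^−240) = €82.71.
Monthly savings = €90.62 − €82.71 = €7.91.
Break-even = €200.00 / €7.91 = 25.28 → 26 months.

26 months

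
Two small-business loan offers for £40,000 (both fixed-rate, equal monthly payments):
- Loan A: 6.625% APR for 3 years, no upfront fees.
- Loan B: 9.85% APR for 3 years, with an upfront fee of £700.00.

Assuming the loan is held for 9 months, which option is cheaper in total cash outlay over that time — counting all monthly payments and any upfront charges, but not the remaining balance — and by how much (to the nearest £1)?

Loan A by £1,237

Loan A: at 6.625% the monthly rate is 0.0055208, so the payment is 40,000 × 0.0055208 / (1 − 1.0055208^−36) = £1,228.24.
Loan B: monthly rate = 9.85%/12 = 0.0082083; payment = 40,000 × 0.0082083 / (1 − (1+0.0082083)^−36) = £1,287.87.
Over 9 months: Loan A costs 9 × £1,228.24 = £11,054.16; Loan B costs 9 × £1,287.87 + £700.00 = £12,290.83.
Loan A is cheaper by £12,290.83 − £11,054.16 = £1,236.67.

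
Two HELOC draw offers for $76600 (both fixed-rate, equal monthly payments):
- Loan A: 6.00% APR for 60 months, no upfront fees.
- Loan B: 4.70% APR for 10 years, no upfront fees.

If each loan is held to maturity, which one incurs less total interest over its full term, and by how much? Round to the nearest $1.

Loan A by $7,300

Loan A: monthly rate = 6%/12 = 0.0050000; payment = 76,600 × 0.0050000 / (1 − (1+0.0050000)^−60) = $1,480.89.
Total interest on Loan A = 60 × $1,480.89 − $76,600 = $12,253.40.
Loan B: monthly rate = 4.7%/12 = 0.0039167; payment = 76,600 × 0.0039167 / (1 − (1+0.0039167)^−120) = $801.28.
Total interest on Loan B = 120 × $801.28 − $76,600 = $19,553.60.
Loan A is lower by $7,300.20.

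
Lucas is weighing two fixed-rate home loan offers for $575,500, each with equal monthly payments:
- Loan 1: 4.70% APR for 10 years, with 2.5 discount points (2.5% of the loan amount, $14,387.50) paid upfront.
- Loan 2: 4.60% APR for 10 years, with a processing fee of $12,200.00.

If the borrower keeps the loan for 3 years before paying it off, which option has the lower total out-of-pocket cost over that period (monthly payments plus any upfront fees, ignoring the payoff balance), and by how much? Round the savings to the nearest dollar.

Loan 1: monthly rate = 4.7%/12 = 0.0039167; payment = 575,500 × 0.0039167 / (1 − (1+0.0039167)^−120) = $6,020.03.
Loan 2: monthly rate = 4.6%/12 = 0.0038333; payment = 575,500 × 0.0038333 / (1 − (1+0.0038333)^−120) = $5,992.17.
Over 36 months: Loan 1 costs 36 × $6,020.03 + $14,387.50 = $231,108.58; Loan 2 costs 36 × $5,992.17 + $12,200.00 = $227,918.12.
Loan 2 is cheaper by $231,108.58 − $227,918.12 = $3,190.46.

Loan 2 by $3,190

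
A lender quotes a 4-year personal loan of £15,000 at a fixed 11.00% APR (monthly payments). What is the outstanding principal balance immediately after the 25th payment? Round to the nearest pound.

£8,007

With monthly rate i = 11%/12 = 0.0091667, the balance after k of n payments is P · [(1+i)^n − (1+i)^k] / [(1+i)^n − 1].
(1+0.0091667)^48 = 1.54959805 and (1+0.0091667)^25 = 1.25623945, so the balance is 15,000 × (1.54959805 − 1.25623945) / (1.54959805 − 1) = £8,006.54.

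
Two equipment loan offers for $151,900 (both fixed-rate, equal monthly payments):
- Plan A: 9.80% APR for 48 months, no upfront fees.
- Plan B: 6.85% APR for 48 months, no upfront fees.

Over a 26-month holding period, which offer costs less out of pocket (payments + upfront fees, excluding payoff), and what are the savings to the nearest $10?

Plan B by $5,490

Plan A: at 9.80% the monthly rate is 0.0081667, so the payment is 151,900 × 0.0081667 / (1 − 1.0081667^−48) = $3,838.00.
Plan B: at 6.85% the monthly rate is 0.0057083, so the payment is 151,900 × 0.0057083 / (1 − 1.0057083^−48) = $3,626.87.
Over 26 months: Plan A costs 26 × $3,838.00 = $99,788.00; Plan B costs 26 × $3,626.87 = $94,298.62.
Plan B is cheaper by $99,788.00 − $94,298.62 = $5,489.38.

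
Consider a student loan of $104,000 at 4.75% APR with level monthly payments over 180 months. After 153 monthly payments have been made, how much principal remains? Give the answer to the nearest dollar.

With monthly rate i = 4.75%/12 = 0.0039583, the balance after k of n payments is P · [(1+i)^n − (1+i)^k] / [(1+i)^n − 1].
(1+0.0039583)^180 = 2.03621675 and (1+0.0039583)^153 = 1.83020782, so the balance is 104,000 × (2.03621675 − 1.83020782) / (2.03621675 − 1) = $20,676.11.

$20,676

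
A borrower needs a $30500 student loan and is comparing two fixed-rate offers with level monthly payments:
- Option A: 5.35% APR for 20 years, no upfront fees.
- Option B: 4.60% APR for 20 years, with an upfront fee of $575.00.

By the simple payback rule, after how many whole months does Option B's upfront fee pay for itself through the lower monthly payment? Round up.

Option A: monthly rate = 5.35%/12 = 0.0044583; payment = 30,500 × 0.0044583 / (1 − (1+0.0044583)^−240) = $207.23.
Option B: at 4.60% the monthly rate is 0.0038333, so the payment is 30,500 × 0.0038333 / (1 − 1.0038333^−240) = $194.61.
Monthly savings = $207.23 − $194.61 = $12.62.
Break-even = $575.00 / $12.62 = 45.56 → 46 months.

46 months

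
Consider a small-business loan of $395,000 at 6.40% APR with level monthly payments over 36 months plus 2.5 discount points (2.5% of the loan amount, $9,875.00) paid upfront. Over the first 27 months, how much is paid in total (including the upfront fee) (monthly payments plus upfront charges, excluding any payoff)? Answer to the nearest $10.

At 6.40% the monthly rate is 0.0053333, so the payment is 395,000 × 0.0053333 / (1 − 1.0053333^−36) = $12,088.39.
Total outlay = 27 × $12,088.39 + $9,875.00 = $336,261.53.

$336,260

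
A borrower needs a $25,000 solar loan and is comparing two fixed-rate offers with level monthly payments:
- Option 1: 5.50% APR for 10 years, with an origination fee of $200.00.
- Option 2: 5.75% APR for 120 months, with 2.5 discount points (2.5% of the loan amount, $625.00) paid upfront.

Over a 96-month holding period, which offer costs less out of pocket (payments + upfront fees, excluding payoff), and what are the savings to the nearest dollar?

Option 1: at 5.50% the monthly rate is 0.0045833, so the payment is 25,000 × 0.0045833 / (1 − 1.0045833^−120) = $271.32.
Option 2: at 5.75% the monthly rate is 0.0047917, so the payment is 25,000 × 0.0047917 / (1 − 1.0047917^−120) = $274.42.
Over 96 months: Option 1 costs 96 × $271.32 + $200.00 = $26,246.72; Option 2 costs 96 × $274.42 + $625.00 = $26,969.32.
Option 1 is cheaper by $26,969.32 − $26,246.72 = $722.60.

Option 1 by $723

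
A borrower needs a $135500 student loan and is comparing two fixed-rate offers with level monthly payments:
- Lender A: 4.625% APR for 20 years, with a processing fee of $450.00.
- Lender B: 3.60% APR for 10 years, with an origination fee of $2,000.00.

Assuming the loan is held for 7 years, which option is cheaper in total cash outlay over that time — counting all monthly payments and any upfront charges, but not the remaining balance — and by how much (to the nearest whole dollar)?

Lender A: at 4.625% the monthly rate is 0.0038542, so the payment is 135,500 × 0.0038542 / (1 − 1.0038542^−240) = $866.41.
Lender B: at 3.60% the monthly rate is 0.0030000, so the payment is 135,500 × 0.0030000 / (1 − 1.0030000^−120) = $1,346.26.
Over 84 months: Lender A costs 84 × $866.41 + $450.00 = $73,228.44; Lender B costs 84 × $1,346.26 + $2,000.00 = $115,085.84.
Lender A is cheaper by $115,085.84 − $73,228.44 = $41,857.40.

Lender A by $41,857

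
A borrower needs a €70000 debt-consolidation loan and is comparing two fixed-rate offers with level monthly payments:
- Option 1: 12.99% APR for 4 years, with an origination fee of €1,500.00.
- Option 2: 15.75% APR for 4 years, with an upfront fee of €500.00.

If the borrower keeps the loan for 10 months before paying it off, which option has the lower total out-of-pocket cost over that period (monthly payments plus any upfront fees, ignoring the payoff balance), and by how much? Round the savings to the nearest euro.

Option 1: at 12.99% the monthly rate is 0.0108250, so the payment is 70,000 × 0.0108250 / (1 − 1.0108250^−48) = €1,877.58.
Option 2: monthly rate = 15.75%/12 = 0.0131250; payment = 70,000 × 0.0131250 / (1 − (1+0.0131250)^−48) = €1,974.87.
Over 10 months: Option 1 costs 10 × €1,877.58 + €1,500.00 = €20,275.80; Option 2 costs 10 × €1,974.87 + €500.00 = €20,248.70.
Option 2 is cheaper by €20,275.80 − €20,248.70 = €27.10.

Option 2 by €27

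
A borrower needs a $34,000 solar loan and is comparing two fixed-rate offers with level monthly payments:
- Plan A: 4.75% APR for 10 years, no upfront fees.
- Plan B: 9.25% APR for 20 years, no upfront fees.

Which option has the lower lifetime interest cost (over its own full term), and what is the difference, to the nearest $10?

Plan A by $31,960

Plan A: monthly rate = 4.75%/12 = 0.0039583; payment = 34,000 × 0.0039583 / (1 − (1+0.0039583)^−120) = $356.48.
Total interest on Plan A = 120 × $356.48 − $34,000 = $8,777.60.
Plan B: at 9.25% the monthly rate is 0.0077083, so the payment is 34,000 × 0.0077083 / (1 − 1.0077083^−240) = $311.39.
Total interest on Plan B = 240 × $311.39 − $34,000 = $40,733.60.
Plan A is lower by $31,956.00.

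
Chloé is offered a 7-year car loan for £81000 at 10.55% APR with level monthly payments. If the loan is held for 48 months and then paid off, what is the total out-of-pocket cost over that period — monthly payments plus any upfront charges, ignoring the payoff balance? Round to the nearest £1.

£65,656

At 10.55% the monthly rate is 0.0087917, so the payment is 81,000 × 0.0087917 / (1 − 1.0087917^−84) = £1,367.83.
Total outlay = 48 × £1,367.83 = £65,655.84.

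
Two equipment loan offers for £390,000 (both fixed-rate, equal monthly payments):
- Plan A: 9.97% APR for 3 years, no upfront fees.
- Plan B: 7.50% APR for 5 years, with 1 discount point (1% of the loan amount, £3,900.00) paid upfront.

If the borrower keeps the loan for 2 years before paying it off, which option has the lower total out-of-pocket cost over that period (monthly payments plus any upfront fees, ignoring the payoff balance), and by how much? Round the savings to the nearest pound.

Plan A: monthly rate = 9.97%/12 = 0.0083083; payment = 390,000 × 0.0083083 / (1 − (1+0.0083083)^−36) = £12,578.71.
Plan B: at 7.50% the monthly rate is 0.0062500, so the payment is 390,000 × 0.0062500 / (1 − 1.0062500^−60) = £7,814.80.
Over 24 months: Plan A costs 24 × £12,578.71 = £301,889.04; Plan B costs 24 × £7,814.80 + £3,900.00 = £191,455.20.
Plan B is cheaper by £301,889.04 − £191,455.20 = £110,433.84.

Plan B by £110,434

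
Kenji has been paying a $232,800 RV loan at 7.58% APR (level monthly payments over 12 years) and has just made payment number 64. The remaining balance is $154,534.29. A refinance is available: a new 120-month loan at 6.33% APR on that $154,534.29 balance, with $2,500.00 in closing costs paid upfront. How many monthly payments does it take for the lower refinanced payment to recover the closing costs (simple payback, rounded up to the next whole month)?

Current payment = 232,800 × 7.58%/12 / (1 − (1+0.0063167)^−144) = $2,466.65.
Refinanced payment = 154,534.29 × 0.0052750 / (1 − (1+0.0052750)^−120) = $1,741.37.
Monthly savings = $2,466.65 − $1,741.37 = $725.28.
Break-even = $2,500.00 / $725.28 = 3.45 → 4 months.

4 months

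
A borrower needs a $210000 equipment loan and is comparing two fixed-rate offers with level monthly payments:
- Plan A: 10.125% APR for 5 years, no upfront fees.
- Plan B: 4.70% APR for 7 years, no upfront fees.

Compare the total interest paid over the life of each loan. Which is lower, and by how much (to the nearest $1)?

Plan A: at 10.125% the monthly rate is 0.0084375, so the payment is 210,000 × 0.0084375 / (1 − 1.0084375^−60) = $4,474.81.
Total interest on Plan A = 60 × $4,474.81 − $210,000 = $58,488.60.
Plan B: monthly rate = 4.7%/12 = 0.0039167; payment = 210,000 × 0.0039167 / (1 − (1+0.0039167)^−84) = $2,938.61.
Total interest on Plan B = 84 × $2,938.61 − $210,000 = $36,843.24.
Plan B is lower by $21,645.36.

Plan B by $21,645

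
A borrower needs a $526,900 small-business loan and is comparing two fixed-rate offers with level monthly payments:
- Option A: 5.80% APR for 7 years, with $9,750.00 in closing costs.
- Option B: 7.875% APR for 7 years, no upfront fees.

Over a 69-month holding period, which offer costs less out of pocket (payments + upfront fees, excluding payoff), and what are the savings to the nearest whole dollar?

Option A: at 5.80% the monthly rate is 0.0048333, so the payment is 526,900 × 0.0048333 / (1 − 1.0048333^−84) = $7,646.83.
Option B: at 7.875% the monthly rate is 0.0065625, so the payment is 526,900 × 0.0065625 / (1 − 1.0065625^−84) = $8,179.60.
Over 69 months: Option A costs 69 × $7,646.83 + $9,750.00 = $537,381.27; Option B costs 69 × $8,179.60 = $564,392.40.
Option A is cheaper by $564,392.40 − $537,381.27 = $27,011.13.

Option A by $27,011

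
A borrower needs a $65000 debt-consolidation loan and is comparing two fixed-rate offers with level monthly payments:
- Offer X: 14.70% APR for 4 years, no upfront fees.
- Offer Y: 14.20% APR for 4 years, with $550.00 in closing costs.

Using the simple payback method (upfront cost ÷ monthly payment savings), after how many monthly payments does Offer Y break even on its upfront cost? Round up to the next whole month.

Offer X: monthly rate = 14.7%/12 = 0.0122500; payment = 65,000 × 0.0122500 / (1 − (1+0.0122500)^−48) = $1,799.13.
Offer Y: at 14.20% the monthly rate is 0.0118333, so the payment is 65,000 × 0.0118333 / (1 − 1.0118333^−48) = $1,782.75.
Monthly savings = $1,799.13 − $1,782.75 = $16.38.
Break-even = $550.00 / $16.38 = 33.58 → 34 months.

34 months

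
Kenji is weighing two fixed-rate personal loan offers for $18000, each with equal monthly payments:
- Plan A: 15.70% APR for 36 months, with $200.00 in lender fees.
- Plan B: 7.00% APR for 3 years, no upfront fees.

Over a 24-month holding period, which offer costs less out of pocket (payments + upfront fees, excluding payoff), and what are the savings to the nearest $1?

Plan A: monthly rate = 15.7%/12 = 0.0130833; payment = 18,000 × 0.0130833 / (1 − (1+0.0130833)^−36) = $630.16.
Plan B: at 7.00% the monthly rate is 0.0058333, so the payment is 18,000 × 0.0058333 / (1 − 1.0058333^−36) = $555.79.
Over 24 months: Plan A costs 24 × $630.16 + $200.00 = $15,323.84; Plan B costs 24 × $555.79 = $13,338.96.
Plan B is cheaper by $15,323.84 − $13,338.96 = $1,984.88.

Plan B by $1,985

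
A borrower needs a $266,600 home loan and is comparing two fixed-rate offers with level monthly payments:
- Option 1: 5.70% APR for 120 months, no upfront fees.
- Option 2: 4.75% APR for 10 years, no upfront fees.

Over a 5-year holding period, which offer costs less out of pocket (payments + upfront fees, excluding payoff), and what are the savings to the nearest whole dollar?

Option 1: at 5.70% the monthly rate is 0.0047500, so the payment is 266,600 × 0.0047500 / (1 − 1.0047500^−120) = $2,919.80.
Option 2: at 4.75% the monthly rate is 0.0039583, so the payment is 266,600 × 0.0039583 / (1 − 1.0039583^−120) = $2,795.24.
Over 60 months: Option 1 costs 60 × $2,919.80 = $175,188.00; Option 2 costs 60 × $2,795.24 = $167,714.40.
Option 2 is cheaper by $175,188.00 − $167,714.40 = $7,473.60.

Option 2 by $7,474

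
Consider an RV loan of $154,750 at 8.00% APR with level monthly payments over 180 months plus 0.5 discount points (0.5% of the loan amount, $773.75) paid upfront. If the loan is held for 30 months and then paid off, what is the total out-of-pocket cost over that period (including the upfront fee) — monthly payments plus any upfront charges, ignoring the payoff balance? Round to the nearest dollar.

Monthly rate = 8%/12 = 0.0066667; payment = 154,750 × 0.0066667 / (1 − (1+0.0066667)^−180) = $1,478.87.
Total outlay = 30 × $1,478.87 + $773.75 = $45,139.85.

$45,140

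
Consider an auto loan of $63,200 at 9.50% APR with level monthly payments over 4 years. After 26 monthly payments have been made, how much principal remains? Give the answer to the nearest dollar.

With monthly rate i = 9.5%/12 = 0.0079167, the balance after k of n payments is P · [(1+i)^n − (1+i)^k] / [(1+i)^n − 1].
(1+0.0079167)^48 = 1.46009825 and (1+0.0079167)^26 = 1.22755312, so the balance is 63,200 × (1.46009825 − 1.22755312) / (1.46009825 − 1) = $31,942.86.

$31,943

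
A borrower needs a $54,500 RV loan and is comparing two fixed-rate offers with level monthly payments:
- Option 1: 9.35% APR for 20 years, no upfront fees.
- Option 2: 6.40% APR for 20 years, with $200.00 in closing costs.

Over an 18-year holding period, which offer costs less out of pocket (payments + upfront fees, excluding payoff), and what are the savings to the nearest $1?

Option 1: at 9.35% the monthly rate is 0.0077917, so the payment is 54,500 × 0.0077917 / (1 − 1.0077917^−240) = $502.69.
Option 2: monthly rate = 6.4%/12 = 0.0053333; payment = 54,500 × 0.0053333 / (1 − (1+0.0053333)^−240) = $403.14.
Over 216 months: Option 1 costs 216 × $502.69 = $108,581.04; Option 2 costs 216 × $403.14 + $200.00 = $87,278.24.
Option 2 is cheaper by $108,581.04 − $87,278.24 = $21,302.80.

Option 2 by $21,303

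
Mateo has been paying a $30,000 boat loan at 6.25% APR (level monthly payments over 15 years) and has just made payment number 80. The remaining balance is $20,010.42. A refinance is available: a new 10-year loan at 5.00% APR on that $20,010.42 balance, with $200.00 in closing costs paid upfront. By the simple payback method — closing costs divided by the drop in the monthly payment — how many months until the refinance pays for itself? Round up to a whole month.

Current payment = 30,000 × 6.25%/12 / (1 − (1+0.0052083)^−180) = $257.23.
Refinanced payment = 20,010.42 × 0.0041667 / (1 − (1+0.0041667)^−120) = $212.24.
Monthly savings = $257.23 − $212.24 = $44.99.
Break-even = $200.00 / $44.99 = 4.45 → 5 months.

5 months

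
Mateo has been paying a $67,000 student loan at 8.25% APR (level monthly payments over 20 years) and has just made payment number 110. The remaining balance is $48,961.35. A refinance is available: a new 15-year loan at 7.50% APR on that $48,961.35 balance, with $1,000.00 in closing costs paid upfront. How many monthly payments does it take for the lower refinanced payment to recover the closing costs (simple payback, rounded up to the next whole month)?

Current payment = 67,000 × 8.25%/12 / (1 − (1+0.0068750)^−240) = $570.88.
Refinanced payment = 48,961.35 × 0.0062500 / (1 − (1+0.0062500)^−180) = $453.88.
Monthly savings = $570.88 − $453.88 = $117.00.
Break-even = $1,000.00 / $117.00 = 8.55 → 9 months.

9 months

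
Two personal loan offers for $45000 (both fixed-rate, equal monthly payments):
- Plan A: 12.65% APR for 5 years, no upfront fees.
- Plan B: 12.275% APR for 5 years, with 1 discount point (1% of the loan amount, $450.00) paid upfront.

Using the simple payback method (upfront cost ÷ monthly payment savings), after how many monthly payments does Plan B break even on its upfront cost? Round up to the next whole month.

Plan A: at 12.65% the monthly rate is 0.0105417, so the payment is 45,000 × 0.0105417 / (1 − 1.0105417^−60) = $1,015.84.
Plan B: at 12.275% the monthly rate is 0.0102292, so the payment is 45,000 × 0.0102292 / (1 − 1.0102292^−60) = $1,007.26.
Monthly savings = $1,015.84 − $1,007.26 = $8.58.
Break-even = $450.00 / $8.58 = 52.45 → 53 months.

53 months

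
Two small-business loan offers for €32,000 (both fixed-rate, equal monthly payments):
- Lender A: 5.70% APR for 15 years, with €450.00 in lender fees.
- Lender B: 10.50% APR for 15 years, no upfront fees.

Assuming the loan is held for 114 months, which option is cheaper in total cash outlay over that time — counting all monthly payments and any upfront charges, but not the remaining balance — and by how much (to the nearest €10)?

Lender A by €9,680

Lender A: monthly rate = 5.7%/12 = 0.0047500; payment = 32,000 × 0.0047500 / (1 − (1+0.0047500)^−180) = €264.88.
Lender B: monthly rate = 10.5%/12 = 0.0087500; payment = 32,000 × 0.0087500 / (1 − (1+0.0087500)^−180) = €353.73.
Over 114 months: Lender A costs 114 × €264.88 + €450.00 = €30,646.32; Lender B costs 114 × €353.73 = €40,325.22.
Lender A is cheaper by €40,325.22 − €30,646.32 = €9,678.90.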